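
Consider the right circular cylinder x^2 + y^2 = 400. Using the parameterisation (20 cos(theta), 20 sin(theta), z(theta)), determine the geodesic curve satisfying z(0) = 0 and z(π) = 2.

Parameterise the cylinder of radius R = 20 as
    r(θ) = (20 cos θ, 20 sin θ, z(θ)).
The arc-length element is
    ds = sqrt(400 + (dz/dθ)^2) dθ,
so the Lagrangian is L = sqrt(400 + z'^2).
L depends on z' only, not on z or θ, so ∂L/∂z = 0 and
    ∂L/∂z' = z' / sqrt(400 + z'^2).
The Euler-Lagrange equation gives
    d/dθ( z' / sqrt(400 + z'^2) ) = 0,
so z' is constant. Integrating once:
    z(θ) = a θ + b,
a helix on the cylinder (a straight line when the cylinder is unrolled). The constants a, b are determined by the endpoint conditions.
With endpoint conditions z(0) = 0 and z(π) = 2: from z(0) = b we get b = 0, and a·π + 0 = 2 gives a = 2/π, so
    z(θ) = (2/π) θ.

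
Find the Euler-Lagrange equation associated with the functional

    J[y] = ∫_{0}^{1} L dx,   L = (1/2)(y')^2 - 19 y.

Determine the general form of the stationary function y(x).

The Lagrangian is L = (1/2)(y')^2 - 19 y.
∂L/∂y = -19.
∂L/∂y' = y'.
The Euler-Lagrange equation d/dx(∂L/∂y') − ∂L/∂y = 0 becomes:
    y'' + 19 = 0
General solution: y(x) = -(19/2) x^2 + A x + B, where A and B are arbitrary constants fixed by the endpoint conditions.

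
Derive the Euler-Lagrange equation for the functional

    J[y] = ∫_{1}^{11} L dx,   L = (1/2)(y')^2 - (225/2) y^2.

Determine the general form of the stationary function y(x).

The Lagrangian is L = (1/2)(y')^2 - (225/2) y^2.
∂L/∂y = -225y.
∂L/∂y' = y'.
The Euler-Lagrange equation d/dx(∂L/∂y') − ∂L/∂y = 0 becomes:
    y'' + 225 y = 0
General solution: y(x) = A sin(15x) + B cos(15x), where A and B are arbitrary constants fixed by the endpoint conditions.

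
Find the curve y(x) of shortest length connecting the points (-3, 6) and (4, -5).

Arc-length functional: J[y] = ∫ sqrt(1 + (y')^2) dx.
Lagrangian L = sqrt(1 + (y')^2) has no explicit y dependence, so ∂L/∂y = 0 and the Euler-Lagrange equation gives
    d/dx( y' / sqrt(1 + (y')^2) ) = 0  ⇒  y' / sqrt(1 + (y')^2) = const.
Hence y' is constant, so y(x) is affine.
Fitting the endpoints (-3, 6) and (4, -5):
    slope m = ((-5) − 6) / (4 − (-3)) = -11/7,
    intercept c = 6 − m·(-3) = 9/7.
Extremal: y(x) = (-11/7) x + 9/7.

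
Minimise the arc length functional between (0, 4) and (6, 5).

Arc-length functional: J[y] = ∫ sqrt(1 + (y')^2) dx.
Lagrangian L = sqrt(1 + (y')^2) has no explicit y dependence, so ∂L/∂y = 0 and the Euler-Lagrange equation gives
    d/dx( y' / sqrt(1 + (y')^2) ) = 0  ⇒  y' / sqrt(1 + (y')^2) = const.
Hence y' is constant, so y(x) is affine.
Fitting the endpoints (0, 4) and (6, 5):
    slope m = (5 − 4) / (6 − 0) = 1/6,
    intercept c = 4 − m·0 = 4.
Extremal: y(x) = (1/6) x + 4.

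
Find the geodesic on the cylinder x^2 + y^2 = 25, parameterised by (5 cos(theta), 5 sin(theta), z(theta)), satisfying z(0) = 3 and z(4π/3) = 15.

Parameterise the cylinder of radius R = 5 as
    r(θ) = (5 cos θ, 5 sin θ, z(θ)).
The arc-length element is
    ds = sqrt(25 + (dz/dθ)^2) dθ,
so the Lagrangian is L = sqrt(25 + z'^2).
L depends on z' only, not on z or θ, so ∂L/∂z = 0 and
    ∂L/∂z' = z' / sqrt(25 + z'^2).
The Euler-Lagrange equation gives
    d/dθ( z' / sqrt(25 + z'^2) ) = 0,
so z' is constant. Integrating once:
    z(θ) = a θ + b,
a helix on the cylinder (a straight line when the cylinder is unrolled). The constants a, b are determined by the endpoint conditions.
With endpoint conditions z(0) = 3 and z(4π/3) = 15: from z(0) = b we get b = 3, and a·4π/3 + 3 = 15 gives a = 9/π, so
    z(θ) = (9/π) θ + 3.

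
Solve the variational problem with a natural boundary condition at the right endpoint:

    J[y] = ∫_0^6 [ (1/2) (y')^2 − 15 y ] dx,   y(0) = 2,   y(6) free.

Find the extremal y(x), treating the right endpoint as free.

The Lagrangian L = (1/2) (y')^2 − 15 y gives
    ∂L/∂y = −15,   ∂L/∂y' = y'.
Euler-Lagrange: d/dx(y') − (−15) = 0, i.e. y'' + 15 = 0, so
    y(x) = −(15/2) x^2 + C1 x + C2.
Fixed left endpoint y(0) = 2 ⇒ C2 = 2.
The right endpoint x = 6 is free, so the natural (transversality) condition is ∂L/∂y' |_{x=6} = 0, i.e. y'(6) = 0.
Compute y'(x) = −15 x + C1, so y'(6) = −90 + C1 = 0 ⇒ C1 = 90.
Therefore the extremal is
    y(x) = −(15/2) x^2 + 90 x + 2.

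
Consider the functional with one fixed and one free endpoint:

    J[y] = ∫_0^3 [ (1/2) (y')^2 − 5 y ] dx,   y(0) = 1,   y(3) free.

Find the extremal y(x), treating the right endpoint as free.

The Lagrangian L = (1/2) (y')^2 − 5 y gives
    ∂L/∂y = −5,   ∂L/∂y' = y'.
Euler-Lagrange: d/dx(y') − (−5) = 0, i.e. y'' + 5 = 0, so
    y(x) = −(5/2) x^2 + C1 x + C2.
Fixed left endpoint y(0) = 1 ⇒ C2 = 1.
The right endpoint x = 3 is free, so the natural (transversality) condition is ∂L/∂y' |_{x=3} = 0, i.e. y'(3) = 0.
Compute y'(x) = −5 x + C1, so y'(3) = −15 + C1 = 0 ⇒ C1 = 15.
Therefore the extremal is
    y(x) = −(5/2) x^2 + 15 x + 1.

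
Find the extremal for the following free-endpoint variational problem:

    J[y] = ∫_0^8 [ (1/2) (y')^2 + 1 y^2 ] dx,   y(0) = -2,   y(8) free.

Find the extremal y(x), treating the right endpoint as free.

The Lagrangian L = (1/2) (y')^2 + 1 y^2 gives
    ∂L/∂y = 2 y,   ∂L/∂y' = y'.
Euler-Lagrange: y'' − 2 y = 0.
With k = sqrt(2), the general solution is
    y(x) = A cosh(sqrt(2) x) + B sinh(sqrt(2) x).
Fixed left endpoint y(0) = -2 ⇒ A = -2.
The right endpoint x = 8 is free, so the natural (transversality) condition is ∂L/∂y' |_{x=8} = 0, i.e. y'(8) = 0.
Compute y'(x) = A k sinh(k x) + B k cosh(k x), so
    y'(8) = A k sinh(k·8) + B k cosh(k·8) = 0
    ⇒ B = −A tanh(k·8) = 2 tanh(sqrt(2)·8).
Therefore the extremal is
    y(x) = −2 cosh(sqrt(2) x) + 2 tanh(sqrt(2)·8) sinh(sqrt(2) x).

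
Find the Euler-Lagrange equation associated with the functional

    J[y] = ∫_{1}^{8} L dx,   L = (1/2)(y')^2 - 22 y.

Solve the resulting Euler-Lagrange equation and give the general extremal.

The Lagrangian is L = (1/2)(y')^2 - 22 y.
∂L/∂y = -22.
∂L/∂y' = y'.
The Euler-Lagrange equation d/dx(∂L/∂y') − ∂L/∂y = 0 becomes:
    y'' + 22 = 0
General solution: y(x) = -11 x^2 + A x + B, where A and B are arbitrary constants fixed by the endpoint conditions.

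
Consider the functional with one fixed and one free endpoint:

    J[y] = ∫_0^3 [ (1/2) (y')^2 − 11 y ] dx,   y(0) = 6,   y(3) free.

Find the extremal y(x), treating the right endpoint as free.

The Lagrangian L = (1/2) (y')^2 − 11 y gives
    ∂L/∂y = −11,   ∂L/∂y' = y'.
Euler-Lagrange: d/dx(y') − (−11) = 0, i.e. y'' + 11 = 0, so
    y(x) = −(11/2) x^2 + C1 x + C2.
Fixed left endpoint y(0) = 6 ⇒ C2 = 6.
The right endpoint x = 3 is free, so the natural (transversality) condition is ∂L/∂y' |_{x=3} = 0, i.e. y'(3) = 0.
Compute y'(x) = −11 x + C1, so y'(3) = −33 + C1 = 0 ⇒ C1 = 33.
Therefore the extremal is
    y(x) = −(11/2) x^2 + 33 x + 6.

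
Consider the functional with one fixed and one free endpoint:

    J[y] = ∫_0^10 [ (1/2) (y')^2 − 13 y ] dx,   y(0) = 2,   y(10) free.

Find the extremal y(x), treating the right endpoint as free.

The Lagrangian L = (1/2) (y')^2 − 13 y gives
    ∂L/∂y = −13,   ∂L/∂y' = y'.
Euler-Lagrange: d/dx(y') − (−13) = 0, i.e. y'' + 13 = 0, so
    y(x) = −(13/2) x^2 + C1 x + C2.
Fixed left endpoint y(0) = 2 ⇒ C2 = 2.
The right endpoint x = 10 is free, so the natural (transversality) condition is ∂L/∂y' |_{x=10} = 0, i.e. y'(10) = 0.
Compute y'(x) = −13 x + C1, so y'(10) = −130 + C1 = 0 ⇒ C1 = 130.
Therefore the extremal is
    y(x) = −(13/2) x^2 + 130 x + 2.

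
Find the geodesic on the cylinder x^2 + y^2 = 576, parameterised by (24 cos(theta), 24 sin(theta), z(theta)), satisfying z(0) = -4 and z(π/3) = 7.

Parameterise the cylinder of radius R = 24 as
    r(θ) = (24 cos θ, 24 sin θ, z(θ)).
The arc-length element is
    ds = sqrt(576 + (dz/dθ)^2) dθ,
so the Lagrangian is L = sqrt(576 + z'^2).
L depends on z' only, not on z or θ, so ∂L/∂z = 0 and
    ∂L/∂z' = z' / sqrt(576 + z'^2).
The Euler-Lagrange equation gives
    d/dθ( z' / sqrt(576 + z'^2) ) = 0,
so z' is constant. Integrating once:
    z(θ) = a θ + b,
a helix on the cylinder (a straight line when the cylinder is unrolled). The constants a, b are determined by the endpoint conditions.
With endpoint conditions z(0) = -4 and z(π/3) = 7: from z(0) = b we get b = -4, and a·π/3 + -4 = 7 gives a = 33/π, so
    z(θ) = (33/π) θ − 4.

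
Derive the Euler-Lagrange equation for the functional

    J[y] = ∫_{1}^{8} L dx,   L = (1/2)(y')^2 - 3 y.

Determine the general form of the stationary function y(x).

The Lagrangian is L = (1/2)(y')^2 - 3 y.
∂L/∂y = -3.
∂L/∂y' = y'.
The Euler-Lagrange equation d/dx(∂L/∂y') − ∂L/∂y = 0 becomes:
    y'' + 3 = 0
General solution: y(x) = -(3/2) x^2 + A x + B, where A and B are arbitrary constants fixed by the endpoint conditions.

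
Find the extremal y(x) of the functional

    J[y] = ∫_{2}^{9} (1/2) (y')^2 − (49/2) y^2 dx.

The Lagrangian is L = (1/2) (y')^2 − (49/2) y^2.
Compute ∂L/∂y = -49y, ∂L/∂y' = y'.
The Euler-Lagrange equation d/dx(∂L/∂y') − ∂L/∂y = 0 reduces to
    y'' + 49 y = 0.
Its general solution is
    y(x) = A sin(7x) + B cos(7x),
with A, B fixed by the endpoint conditions.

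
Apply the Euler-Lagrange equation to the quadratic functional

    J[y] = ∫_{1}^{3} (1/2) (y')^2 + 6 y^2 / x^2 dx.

The Lagrangian is L = (1/2) (y')^2 + 6 y^2 / x^2.
Compute ∂L/∂y = 12y/x^2, ∂L/∂y' = y'.
The Euler-Lagrange equation d/dx(∂L/∂y') − ∂L/∂y = 0 reduces to
    y'' − 12/x^2 · y = 0  (x > 0).
Its general solution is
    y(x) = A x^4 + B x^(-3),
with A, B fixed by the endpoint conditions.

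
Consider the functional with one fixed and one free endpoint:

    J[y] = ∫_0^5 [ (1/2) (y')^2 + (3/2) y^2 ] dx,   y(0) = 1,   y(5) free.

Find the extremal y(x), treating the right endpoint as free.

The Lagrangian L = (1/2) (y')^2 + (3/2) y^2 gives
    ∂L/∂y = 3 y,   ∂L/∂y' = y'.
Euler-Lagrange: y'' − 3 y = 0.
With k = sqrt(3), the general solution is
    y(x) = A cosh(sqrt(3) x) + B sinh(sqrt(3) x).
Fixed left endpoint y(0) = 1 ⇒ A = 1.
The right endpoint x = 5 is free, so the natural (transversality) condition is ∂L/∂y' |_{x=5} = 0, i.e. y'(5) = 0.
Compute y'(x) = A k sinh(k x) + B k cosh(k x), so
    y'(5) = A k sinh(k·5) + B k cosh(k·5) = 0
    ⇒ B = −A tanh(k·5) = − tanh(sqrt(3)·5).
Therefore the extremal is
    y(x) = cosh(sqrt(3) x) − tanh(sqrt(3)·5) sinh(sqrt(3) x).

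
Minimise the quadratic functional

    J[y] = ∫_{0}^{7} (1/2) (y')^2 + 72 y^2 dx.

The Lagrangian is L = (1/2) (y')^2 + 72 y^2.
Compute ∂L/∂y = 144y, ∂L/∂y' = y'.
The Euler-Lagrange equation d/dx(∂L/∂y') − ∂L/∂y = 0 reduces to
    y'' − 144 y = 0.
Its general solution is
    y(x) = A e^(12x) + B e^(−12x),
with A, B fixed by the endpoint conditions.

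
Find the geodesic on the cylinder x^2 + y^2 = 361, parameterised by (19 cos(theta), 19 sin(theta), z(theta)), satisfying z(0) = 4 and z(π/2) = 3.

Parameterise the cylinder of radius R = 19 as
    r(θ) = (19 cos θ, 19 sin θ, z(θ)).
The arc-length element is
    ds = sqrt(361 + (dz/dθ)^2) dθ,
so the Lagrangian is L = sqrt(361 + z'^2).
L depends on z' only, not on z or θ, so ∂L/∂z = 0 and
    ∂L/∂z' = z' / sqrt(361 + z'^2).
The Euler-Lagrange equation gives
    d/dθ( z' / sqrt(361 + z'^2) ) = 0,
so z' is constant. Integrating once:
    z(θ) = a θ + b,
a helix on the cylinder (a straight line when the cylinder is unrolled). The constants a, b are determined by the endpoint conditions.
With endpoint conditions z(0) = 4 and z(π/2) = 3: from z(0) = b we get b = 4, and a·π/2 + 4 = 3 gives a = -2/π, so
    z(θ) = (-2/π) θ + 4.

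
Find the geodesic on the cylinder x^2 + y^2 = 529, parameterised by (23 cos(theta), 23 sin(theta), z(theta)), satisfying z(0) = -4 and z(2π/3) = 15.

Parameterise the cylinder of radius R = 23 as
    r(θ) = (23 cos θ, 23 sin θ, z(θ)).
The arc-length element is
    ds = sqrt(529 + (dz/dθ)^2) dθ,
so the Lagrangian is L = sqrt(529 + z'^2).
L depends on z' only, not on z or θ, so ∂L/∂z = 0 and
    ∂L/∂z' = z' / sqrt(529 + z'^2).
The Euler-Lagrange equation gives
    d/dθ( z' / sqrt(529 + z'^2) ) = 0,
so z' is constant. Integrating once:
    z(θ) = a θ + b,
a helix on the cylinder (a straight line when the cylinder is unrolled). The constants a, b are determined by the endpoint conditions.
With endpoint conditions z(0) = -4 and z(2π/3) = 15: from z(0) = b we get b = -4, and a·2π/3 + -4 = 15 gives a = 57/(2π), so
    z(θ) = (57/(2π)) θ − 4.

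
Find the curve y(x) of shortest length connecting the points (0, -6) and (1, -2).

Arc-length functional: J[y] = ∫ sqrt(1 + (y')^2) dx.
Lagrangian L = sqrt(1 + (y')^2) has no explicit y dependence, so ∂L/∂y = 0 and the Euler-Lagrange equation gives
    d/dx( y' / sqrt(1 + (y')^2) ) = 0  ⇒  y' / sqrt(1 + (y')^2) = const.
Hence y' is constant, so y(x) is affine.
Fitting the endpoints (0, -6) and (1, -2):
    slope m = ((-2) − (-6)) / (1 − 0) = 4,
    intercept c = (-6) − m·0 = -6.
Extremal: y(x) = 4 x - 6.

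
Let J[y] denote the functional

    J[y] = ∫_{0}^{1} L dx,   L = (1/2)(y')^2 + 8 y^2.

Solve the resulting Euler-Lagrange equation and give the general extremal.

The Lagrangian is L = (1/2)(y')^2 + 8 y^2.
∂L/∂y = 16y.
∂L/∂y' = y'.
The Euler-Lagrange equation d/dx(∂L/∂y') − ∂L/∂y = 0 becomes:
    y'' - 16 y = 0
General solution: y(x) = A e^(4x) + B e^(-4x), where A and B are arbitrary constants fixed by the endpoint conditions.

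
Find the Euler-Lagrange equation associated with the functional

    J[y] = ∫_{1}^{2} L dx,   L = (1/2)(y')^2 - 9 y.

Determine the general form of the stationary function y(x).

The Lagrangian is L = (1/2)(y')^2 - 9 y.
∂L/∂y = -9.
∂L/∂y' = y'.
The Euler-Lagrange equation d/dx(∂L/∂y') − ∂L/∂y = 0 becomes:
    y'' + 9 = 0
General solution: y(x) = -(9/2) x^2 + A x + B, where A and B are arbitrary constants fixed by the endpoint conditions.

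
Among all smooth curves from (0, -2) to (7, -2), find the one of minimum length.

Arc-length functional: J[y] = ∫ sqrt(1 + (y')^2) dx.
Lagrangian L = sqrt(1 + (y')^2) has no explicit y dependence, so ∂L/∂y = 0 and the Euler-Lagrange equation gives
    d/dx( y' / sqrt(1 + (y')^2) ) = 0  ⇒  y' / sqrt(1 + (y')^2) = const.
Hence y' is constant, so y(x) is affine.
Fitting the endpoints (0, -2) and (7, -2):
    slope m = ((-2) − (-2)) / (7 − 0) = 0,
    intercept c = (-2) − m·0 = -2.
Extremal: y(x) = -2.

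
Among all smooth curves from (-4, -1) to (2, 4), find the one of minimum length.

Arc-length functional: J[y] = ∫ sqrt(1 + (y')^2) dx.
Lagrangian L = sqrt(1 + (y')^2) has no explicit y dependence, so ∂L/∂y = 0 and the Euler-Lagrange equation gives
    d/dx( y' / sqrt(1 + (y')^2) ) = 0  ⇒  y' / sqrt(1 + (y')^2) = const.
Hence y' is constant, so y(x) is affine.
Fitting the endpoints (-4, -1) and (2, 4):
    slope m = (4 − (-1)) / (2 − (-4)) = 5/6,
    intercept c = (-1) − m·(-4) = 7/3.
Extremal: y(x) = (5/6) x + 7/3.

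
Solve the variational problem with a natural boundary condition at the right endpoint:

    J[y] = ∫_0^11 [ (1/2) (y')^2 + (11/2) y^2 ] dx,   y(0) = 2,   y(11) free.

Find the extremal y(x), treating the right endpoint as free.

The Lagrangian L = (1/2) (y')^2 + (11/2) y^2 gives
    ∂L/∂y = 11 y,   ∂L/∂y' = y'.
Euler-Lagrange: y'' − 11 y = 0.
With k = sqrt(11), the general solution is
    y(x) = A cosh(sqrt(11) x) + B sinh(sqrt(11) x).
Fixed left endpoint y(0) = 2 ⇒ A = 2.
The right endpoint x = 11 is free, so the natural (transversality) condition is ∂L/∂y' |_{x=11} = 0, i.e. y'(11) = 0.
Compute y'(x) = A k sinh(k x) + B k cosh(k x), so
    y'(11) = A k sinh(k·11) + B k cosh(k·11) = 0
    ⇒ B = −A tanh(k·11) = − 2 tanh(sqrt(11)·11).
Therefore the extremal is
    y(x) = 2 cosh(sqrt(11) x) − 2 tanh(sqrt(11)·11) sinh(sqrt(11) x).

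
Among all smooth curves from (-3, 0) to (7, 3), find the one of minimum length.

Arc-length functional: J[y] = ∫ sqrt(1 + (y')^2) dx.
Lagrangian L = sqrt(1 + (y')^2) has no explicit y dependence, so ∂L/∂y = 0 and the Euler-Lagrange equation gives
    d/dx( y' / sqrt(1 + (y')^2) ) = 0  ⇒  y' / sqrt(1 + (y')^2) = const.
Hence y' is constant, so y(x) is affine.
Fitting the endpoints (-3, 0) and (7, 3):
    slope m = (3 − 0) / (7 − (-3)) = 3/10,
    intercept c = 0 − m·(-3) = 9/10.
Extremal: y(x) = (3/10) x + 9/10.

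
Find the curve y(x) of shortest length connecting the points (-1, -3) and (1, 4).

Arc-length functional: J[y] = ∫ sqrt(1 + (y')^2) dx.
Lagrangian L = sqrt(1 + (y')^2) has no explicit y dependence, so ∂L/∂y = 0 and the Euler-Lagrange equation gives
    d/dx( y' / sqrt(1 + (y')^2) ) = 0  ⇒  y' / sqrt(1 + (y')^2) = const.
Hence y' is constant, so y(x) is affine.
Fitting the endpoints (-1, -3) and (1, 4):
    slope m = (4 − (-3)) / (1 − (-1)) = 7/2,
    intercept c = (-3) − m·(-1) = 1/2.
Extremal: y(x) = (7/2) x + 1/2.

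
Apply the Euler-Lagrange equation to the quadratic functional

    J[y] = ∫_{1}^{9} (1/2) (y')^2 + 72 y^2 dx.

The Lagrangian is L = (1/2) (y')^2 + 72 y^2.
Compute ∂L/∂y = 144y, ∂L/∂y' = y'.
The Euler-Lagrange equation d/dx(∂L/∂y') − ∂L/∂y = 0 reduces to
    y'' − 144 y = 0.
Its general solution is
    y(x) = A e^(12x) + B e^(−12x),
with A, B fixed by the endpoint conditions.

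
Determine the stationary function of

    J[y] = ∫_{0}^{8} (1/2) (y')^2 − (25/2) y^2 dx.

The Lagrangian is L = (1/2) (y')^2 − (25/2) y^2.
Compute ∂L/∂y = -25y, ∂L/∂y' = y'.
The Euler-Lagrange equation d/dx(∂L/∂y') − ∂L/∂y = 0 reduces to
    y'' + 25 y = 0.
Its general solution is
    y(x) = A sin(5x) + B cos(5x),
with A, B fixed by the endpoint conditions.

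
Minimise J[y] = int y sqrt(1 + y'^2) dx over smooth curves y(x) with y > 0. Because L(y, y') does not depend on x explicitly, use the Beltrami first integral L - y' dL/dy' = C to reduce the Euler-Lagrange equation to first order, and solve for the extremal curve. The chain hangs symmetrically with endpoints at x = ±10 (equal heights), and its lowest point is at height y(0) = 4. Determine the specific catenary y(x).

The Lagrangian L(y, y') = y sqrt(1 + y'^2) has no explicit x dependence, so the Beltrami identity applies:
    L − y' ∂L/∂y' = C.
Compute ∂L/∂y' = y · y' / sqrt(1 + y'^2). Then
    L − y' ∂L/∂y'
    = y sqrt(1 + y'^2) − y · y'^2 / sqrt(1 + y'^2)
    = y (1 + y'^2 − y'^2) / sqrt(1 + y'^2)
    = y / sqrt(1 + y'^2) = C.
Squaring gives y^2 = C^2 (1 + y'^2), i.e.
    y'^2 = y^2 / C^2 − 1.
Separating variables,
    dy / sqrt(y^2 − C^2) = dx / C,
and integrating gives arccosh(y / C) = (x − a)/C, so
    y(x) = C cosh((x − a)/C),
the catenary. The constants C and a are fixed by the two endpoint conditions (and, for the hanging-chain problem, the length constraint selects C).
Now fit the given data. The endpoints x = ±10 are symmetric at equal height, so the catenary is even about its minimum: a = 0 and y(x) = C cosh(x/C). The lowest point is y(0) = C cosh(0) = C, and we are told y(0) = 4, so C = 4. Therefore
    y(x) = 4 cosh(x/4),
and at the endpoints
    y(±10) = 4 cosh(10/4).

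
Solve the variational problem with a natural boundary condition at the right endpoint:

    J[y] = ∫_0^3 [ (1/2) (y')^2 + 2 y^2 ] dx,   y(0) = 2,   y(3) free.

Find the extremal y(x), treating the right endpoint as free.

The Lagrangian L = (1/2) (y')^2 + 2 y^2 gives
    ∂L/∂y = 4 y,   ∂L/∂y' = y'.
Euler-Lagrange: y'' − 4 y = 0.
With k = 2, the general solution is
    y(x) = A cosh(2 x) + B sinh(2 x).
Fixed left endpoint y(0) = 2 ⇒ A = 2.
The right endpoint x = 3 is free, so the natural (transversality) condition is ∂L/∂y' |_{x=3} = 0, i.e. y'(3) = 0.
Compute y'(x) = A k sinh(k x) + B k cosh(k x), so
    y'(3) = A k sinh(k·3) + B k cosh(k·3) = 0
    ⇒ B = −A tanh(k·3) = − 2 tanh(2·3).
Therefore the extremal is
    y(x) = 2 cosh(2 x) − 2 tanh(2·3) sinh(2 x).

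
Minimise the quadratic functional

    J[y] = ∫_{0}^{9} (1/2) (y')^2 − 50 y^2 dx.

The Lagrangian is L = (1/2) (y')^2 − 50 y^2.
Compute ∂L/∂y = -100y, ∂L/∂y' = y'.
The Euler-Lagrange equation d/dx(∂L/∂y') − ∂L/∂y = 0 reduces to
    y'' + 100 y = 0.
Its general solution is
    y(x) = A sin(10x) + B cos(10x),
with A, B fixed by the endpoint conditions.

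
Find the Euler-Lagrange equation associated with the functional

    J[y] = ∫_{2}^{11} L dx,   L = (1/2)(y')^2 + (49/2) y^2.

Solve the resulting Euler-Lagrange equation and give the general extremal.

The Lagrangian is L = (1/2)(y')^2 + (49/2) y^2.
∂L/∂y = 49y.
∂L/∂y' = y'.
The Euler-Lagrange equation d/dx(∂L/∂y') − ∂L/∂y = 0 becomes:
    y'' - 49 y = 0
General solution: y(x) = A e^(7x) + B e^(-7x), where A and B are arbitrary constants fixed by the endpoint conditions.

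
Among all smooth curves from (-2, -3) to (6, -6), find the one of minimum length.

Arc-length functional: J[y] = ∫ sqrt(1 + (y')^2) dx.
Lagrangian L = sqrt(1 + (y')^2) has no explicit y dependence, so ∂L/∂y = 0 and the Euler-Lagrange equation gives
    d/dx( y' / sqrt(1 + (y')^2) ) = 0  ⇒  y' / sqrt(1 + (y')^2) = const.
Hence y' is constant, so y(x) is affine.
Fitting the endpoints (-2, -3) and (6, -6):
    slope m = ((-6) − (-3)) / (6 − (-2)) = -3/8,
    intercept c = (-3) − m·(-2) = -15/4.
Extremal: y(x) = (-3/8) x - 15/4.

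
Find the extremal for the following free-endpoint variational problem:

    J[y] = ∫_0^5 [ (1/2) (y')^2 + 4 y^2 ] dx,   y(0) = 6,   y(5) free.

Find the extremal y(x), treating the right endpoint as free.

The Lagrangian L = (1/2) (y')^2 + 4 y^2 gives
    ∂L/∂y = 8 y,   ∂L/∂y' = y'.
Euler-Lagrange: y'' − 8 y = 0.
With k = sqrt(8), the general solution is
    y(x) = A cosh(sqrt(8) x) + B sinh(sqrt(8) x).
Fixed left endpoint y(0) = 6 ⇒ A = 6.
The right endpoint x = 5 is free, so the natural (transversality) condition is ∂L/∂y' |_{x=5} = 0, i.e. y'(5) = 0.
Compute y'(x) = A k sinh(k x) + B k cosh(k x), so
    y'(5) = A k sinh(k·5) + B k cosh(k·5) = 0
    ⇒ B = −A tanh(k·5) = − 6 tanh(sqrt(8)·5).
Therefore the extremal is
    y(x) = 6 cosh(sqrt(8) x) − 6 tanh(sqrt(8)·5) sinh(sqrt(8) x).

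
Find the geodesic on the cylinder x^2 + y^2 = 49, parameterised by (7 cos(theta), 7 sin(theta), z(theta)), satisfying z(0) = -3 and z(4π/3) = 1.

Parameterise the cylinder of radius R = 7 as
    r(θ) = (7 cos θ, 7 sin θ, z(θ)).
The arc-length element is
    ds = sqrt(49 + (dz/dθ)^2) dθ,
so the Lagrangian is L = sqrt(49 + z'^2).
L depends on z' only, not on z or θ, so ∂L/∂z = 0 and
    ∂L/∂z' = z' / sqrt(49 + z'^2).
The Euler-Lagrange equation gives
    d/dθ( z' / sqrt(49 + z'^2) ) = 0,
so z' is constant. Integrating once:
    z(θ) = a θ + b,
a helix on the cylinder (a straight line when the cylinder is unrolled). The constants a, b are determined by the endpoint conditions.
With endpoint conditions z(0) = -3 and z(4π/3) = 1: from z(0) = b we get b = -3, and a·4π/3 + -3 = 1 gives a = 3/π, so
    z(θ) = (3/π) θ − 3.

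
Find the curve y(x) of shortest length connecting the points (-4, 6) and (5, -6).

Arc-length functional: J[y] = ∫ sqrt(1 + (y')^2) dx.
Lagrangian L = sqrt(1 + (y')^2) has no explicit y dependence, so ∂L/∂y = 0 and the Euler-Lagrange equation gives
    d/dx( y' / sqrt(1 + (y')^2) ) = 0  ⇒  y' / sqrt(1 + (y')^2) = const.
Hence y' is constant, so y(x) is affine.
Fitting the endpoints (-4, 6) and (5, -6):
    slope m = ((-6) − 6) / (5 − (-4)) = -4/3,
    intercept c = 6 − m·(-4) = 2/3.
Extremal: y(x) = (-4/3) x + 2/3.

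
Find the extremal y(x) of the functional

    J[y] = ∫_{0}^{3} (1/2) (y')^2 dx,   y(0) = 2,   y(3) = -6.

The Lagrangian is L = (1/2) (y')^2.
Compute ∂L/∂y = 0, ∂L/∂y' = y'.
The Euler-Lagrange equation d/dx(∂L/∂y') − ∂L/∂y = 0 reduces to
    y'' = 0.
Its general solution is
    y(x) = A x + B,
with A, B fixed by the endpoint conditions.
Applying the endpoint conditions y(0) = 2 and y(3) = -6: solve A·0 + B = 2 and A·3 + B = -6. Subtracting gives A(3 − 0) = -6 − 2, so A = -8/3, and B = 2 − A·0 = 2. Therefore
    y(x) = (-8/3) x + 2.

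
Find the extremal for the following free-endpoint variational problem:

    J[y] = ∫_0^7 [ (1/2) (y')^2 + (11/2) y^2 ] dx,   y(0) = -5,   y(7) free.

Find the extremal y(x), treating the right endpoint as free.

The Lagrangian L = (1/2) (y')^2 + (11/2) y^2 gives
    ∂L/∂y = 11 y,   ∂L/∂y' = y'.
Euler-Lagrange: y'' − 11 y = 0.
With k = sqrt(11), the general solution is
    y(x) = A cosh(sqrt(11) x) + B sinh(sqrt(11) x).
Fixed left endpoint y(0) = -5 ⇒ A = -5.
The right endpoint x = 7 is free, so the natural (transversality) condition is ∂L/∂y' |_{x=7} = 0, i.e. y'(7) = 0.
Compute y'(x) = A k sinh(k x) + B k cosh(k x), so
    y'(7) = A k sinh(k·7) + B k cosh(k·7) = 0
    ⇒ B = −A tanh(k·7) = 5 tanh(sqrt(11)·7).
Therefore the extremal is
    y(x) = −5 cosh(sqrt(11) x) + 5 tanh(sqrt(11)·7) sinh(sqrt(11) x).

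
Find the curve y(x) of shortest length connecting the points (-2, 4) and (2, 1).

Arc-length functional: J[y] = ∫ sqrt(1 + (y')^2) dx.
Lagrangian L = sqrt(1 + (y')^2) has no explicit y dependence, so ∂L/∂y = 0 and the Euler-Lagrange equation gives
    d/dx( y' / sqrt(1 + (y')^2) ) = 0  ⇒  y' / sqrt(1 + (y')^2) = const.
Hence y' is constant, so y(x) is affine.
Fitting the endpoints (-2, 4) and (2, 1):
    slope m = (1 − 4) / (2 − (-2)) = -3/4,
    intercept c = 4 − m·(-2) = 5/2.
Extremal: y(x) = (-3/4) x + 5/2.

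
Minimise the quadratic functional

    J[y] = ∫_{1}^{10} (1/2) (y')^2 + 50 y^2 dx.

The Lagrangian is L = (1/2) (y')^2 + 50 y^2.
Compute ∂L/∂y = 100y, ∂L/∂y' = y'.
The Euler-Lagrange equation d/dx(∂L/∂y') − ∂L/∂y = 0 reduces to
    y'' − 100 y = 0.
Its general solution is
    y(x) = A e^(10x) + B e^(−10x),
with A, B fixed by the endpoint conditions.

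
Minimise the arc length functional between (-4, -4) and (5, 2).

Arc-length functional: J[y] = ∫ sqrt(1 + (y')^2) dx.
Lagrangian L = sqrt(1 + (y')^2) has no explicit y dependence, so ∂L/∂y = 0 and the Euler-Lagrange equation gives
    d/dx( y' / sqrt(1 + (y')^2) ) = 0  ⇒  y' / sqrt(1 + (y')^2) = const.
Hence y' is constant, so y(x) is affine.
Fitting the endpoints (-4, -4) and (5, 2):
    slope m = (2 − (-4)) / (5 − (-4)) = 2/3,
    intercept c = (-4) − m·(-4) = -4/3.
Extremal: y(x) = (2/3) x - 4/3.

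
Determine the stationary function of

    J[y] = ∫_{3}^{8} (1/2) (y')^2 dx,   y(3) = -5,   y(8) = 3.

The Lagrangian is L = (1/2) (y')^2.
Compute ∂L/∂y = 0, ∂L/∂y' = y'.
The Euler-Lagrange equation d/dx(∂L/∂y') − ∂L/∂y = 0 reduces to
    y'' = 0.
Its general solution is
    y(x) = A x + B,
with A, B fixed by the endpoint conditions.
Applying the endpoint conditions y(3) = -5 and y(8) = 3: solve A·3 + B = -5 and A·8 + B = 3. Subtracting gives A(8 − 3) = 3 − -5, so A = 8/5, and B = -5 − A·3 = -49/5. Therefore
    y(x) = (8/5) x - 49/5.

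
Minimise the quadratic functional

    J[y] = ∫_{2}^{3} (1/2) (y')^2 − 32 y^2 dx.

The Lagrangian is L = (1/2) (y')^2 − 32 y^2.
Compute ∂L/∂y = -64y, ∂L/∂y' = y'.
The Euler-Lagrange equation d/dx(∂L/∂y') − ∂L/∂y = 0 reduces to
    y'' + 64 y = 0.
Its general solution is
    y(x) = A sin(8x) + B cos(8x),
with A, B fixed by the endpoint conditions.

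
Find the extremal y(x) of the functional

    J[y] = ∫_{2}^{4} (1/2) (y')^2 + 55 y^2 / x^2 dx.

The Lagrangian is L = (1/2) (y')^2 + 55 y^2 / x^2.
Compute ∂L/∂y = 110y/x^2, ∂L/∂y' = y'.
The Euler-Lagrange equation d/dx(∂L/∂y') − ∂L/∂y = 0 reduces to
    y'' − 110/x^2 · y = 0  (x > 0).
Its general solution is
    y(x) = A x^11 + B x^(-10),
with A, B fixed by the endpoint conditions.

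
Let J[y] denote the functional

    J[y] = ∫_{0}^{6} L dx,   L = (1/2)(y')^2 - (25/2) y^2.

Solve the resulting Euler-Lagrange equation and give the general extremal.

The Lagrangian is L = (1/2)(y')^2 - (25/2) y^2.
∂L/∂y = -25y.
∂L/∂y' = y'.
The Euler-Lagrange equation d/dx(∂L/∂y') − ∂L/∂y = 0 becomes:
    y'' + 25 y = 0
General solution: y(x) = A sin(5x) + B cos(5x), where A and B are arbitrary constants fixed by the endpoint conditions.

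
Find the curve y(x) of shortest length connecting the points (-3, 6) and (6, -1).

Arc-length functional: J[y] = ∫ sqrt(1 + (y')^2) dx.
Lagrangian L = sqrt(1 + (y')^2) has no explicit y dependence, so ∂L/∂y = 0 and the Euler-Lagrange equation gives
    d/dx( y' / sqrt(1 + (y')^2) ) = 0  ⇒  y' / sqrt(1 + (y')^2) = const.
Hence y' is constant, so y(x) is affine.
Fitting the endpoints (-3, 6) and (6, -1):
    slope m = ((-1) − 6) / (6 − (-3)) = -7/9,
    intercept c = 6 − m·(-3) = 11/3.
Extremal: y(x) = (-7/9) x + 11/3.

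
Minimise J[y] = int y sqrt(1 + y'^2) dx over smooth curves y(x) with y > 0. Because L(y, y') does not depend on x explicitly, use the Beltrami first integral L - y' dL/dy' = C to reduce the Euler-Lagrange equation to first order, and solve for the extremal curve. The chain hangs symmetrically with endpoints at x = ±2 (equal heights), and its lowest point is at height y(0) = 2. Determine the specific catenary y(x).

The Lagrangian L(y, y') = y sqrt(1 + y'^2) has no explicit x dependence, so the Beltrami identity applies:
    L − y' ∂L/∂y' = C.
Compute ∂L/∂y' = y · y' / sqrt(1 + y'^2). Then
    L − y' ∂L/∂y'
    = y sqrt(1 + y'^2) − y · y'^2 / sqrt(1 + y'^2)
    = y (1 + y'^2 − y'^2) / sqrt(1 + y'^2)
    = y / sqrt(1 + y'^2) = C.
Squaring gives y^2 = C^2 (1 + y'^2), i.e.
    y'^2 = y^2 / C^2 − 1.
Separating variables,
    dy / sqrt(y^2 − C^2) = dx / C,
and integrating gives arccosh(y / C) = (x − a)/C, so
    y(x) = C cosh((x − a)/C),
the catenary. The constants C and a are fixed by the two endpoint conditions (and, for the hanging-chain problem, the length constraint selects C).
Now fit the given data. The endpoints x = ±2 are symmetric at equal height, so the catenary is even about its minimum: a = 0 and y(x) = C cosh(x/C). The lowest point is y(0) = C cosh(0) = C, and we are told y(0) = 2, so C = 2. Therefore
    y(x) = 2 cosh(x/2),
and at the endpoints
    y(±2) = 2 cosh(2/2).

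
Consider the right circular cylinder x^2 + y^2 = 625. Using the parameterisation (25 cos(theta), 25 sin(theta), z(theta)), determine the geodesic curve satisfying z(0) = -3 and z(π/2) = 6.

Parameterise the cylinder of radius R = 25 as
    r(θ) = (25 cos θ, 25 sin θ, z(θ)).
The arc-length element is
    ds = sqrt(625 + (dz/dθ)^2) dθ,
so the Lagrangian is L = sqrt(625 + z'^2).
L depends on z' only, not on z or θ, so ∂L/∂z = 0 and
    ∂L/∂z' = z' / sqrt(625 + z'^2).
The Euler-Lagrange equation gives
    d/dθ( z' / sqrt(625 + z'^2) ) = 0,
so z' is constant. Integrating once:
    z(θ) = a θ + b,
a helix on the cylinder (a straight line when the cylinder is unrolled). The constants a, b are determined by the endpoint conditions.
With endpoint conditions z(0) = -3 and z(π/2) = 6: from z(0) = b we get b = -3, and a·π/2 + -3 = 6 gives a = 18/π, so
    z(θ) = (18/π) θ − 3.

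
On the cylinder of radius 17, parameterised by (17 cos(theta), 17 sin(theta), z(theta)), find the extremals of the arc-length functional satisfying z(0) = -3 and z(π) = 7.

Parameterise the cylinder of radius R = 17 as
    r(θ) = (17 cos θ, 17 sin θ, z(θ)).
The arc-length element is
    ds = sqrt(289 + (dz/dθ)^2) dθ,
so the Lagrangian is L = sqrt(289 + z'^2).
L depends on z' only, not on z or θ, so ∂L/∂z = 0 and
    ∂L/∂z' = z' / sqrt(289 + z'^2).
The Euler-Lagrange equation gives
    d/dθ( z' / sqrt(289 + z'^2) ) = 0,
so z' is constant. Integrating once:
    z(θ) = a θ + b,
a helix on the cylinder (a straight line when the cylinder is unrolled). The constants a, b are determined by the endpoint conditions.
With endpoint conditions z(0) = -3 and z(π) = 7: from z(0) = b we get b = -3, and a·π + -3 = 7 gives a = 10/π, so
    z(θ) = (10/π) θ − 3.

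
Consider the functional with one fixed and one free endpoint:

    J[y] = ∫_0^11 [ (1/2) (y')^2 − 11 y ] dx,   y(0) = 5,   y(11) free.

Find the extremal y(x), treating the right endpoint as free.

The Lagrangian L = (1/2) (y')^2 − 11 y gives
    ∂L/∂y = −11,   ∂L/∂y' = y'.
Euler-Lagrange: d/dx(y') − (−11) = 0, i.e. y'' + 11 = 0, so
    y(x) = −(11/2) x^2 + C1 x + C2.
Fixed left endpoint y(0) = 5 ⇒ C2 = 5.
The right endpoint x = 11 is free, so the natural (transversality) condition is ∂L/∂y' |_{x=11} = 0, i.e. y'(11) = 0.
Compute y'(x) = −11 x + C1, so y'(11) = −121 + C1 = 0 ⇒ C1 = 121.
Therefore the extremal is
    y(x) = −(11/2) x^2 + 121 x + 5.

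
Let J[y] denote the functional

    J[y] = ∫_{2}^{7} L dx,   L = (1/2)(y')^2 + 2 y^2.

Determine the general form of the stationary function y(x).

The Lagrangian is L = (1/2)(y')^2 + 2 y^2.
∂L/∂y = 4y.
∂L/∂y' = y'.
The Euler-Lagrange equation d/dx(∂L/∂y') − ∂L/∂y = 0 becomes:
    y'' - 4 y = 0
General solution: y(x) = A e^(2x) + B e^(-2x), where A and B are arbitrary constants fixed by the endpoint conditions.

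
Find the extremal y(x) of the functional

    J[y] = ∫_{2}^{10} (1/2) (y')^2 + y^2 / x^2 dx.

The Lagrangian is L = (1/2) (y')^2 + y^2 / x^2.
Compute ∂L/∂y = 2y/x^2, ∂L/∂y' = y'.
The Euler-Lagrange equation d/dx(∂L/∂y') − ∂L/∂y = 0 reduces to
    y'' − 2/x^2 · y = 0  (x > 0).
Its general solution is
    y(x) = A x^2 + B / x,
with A, B fixed by the endpoint conditions.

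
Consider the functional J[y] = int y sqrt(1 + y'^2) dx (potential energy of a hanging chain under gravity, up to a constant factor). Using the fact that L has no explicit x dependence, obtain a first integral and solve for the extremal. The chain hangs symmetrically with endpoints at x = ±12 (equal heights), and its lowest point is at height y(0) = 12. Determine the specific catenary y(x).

The Lagrangian L(y, y') = y sqrt(1 + y'^2) has no explicit x dependence, so the Beltrami identity applies:
    L − y' ∂L/∂y' = C.
Compute ∂L/∂y' = y · y' / sqrt(1 + y'^2). Then
    L − y' ∂L/∂y'
    = y sqrt(1 + y'^2) − y · y'^2 / sqrt(1 + y'^2)
    = y (1 + y'^2 − y'^2) / sqrt(1 + y'^2)
    = y / sqrt(1 + y'^2) = C.
Squaring gives y^2 = C^2 (1 + y'^2), i.e.
    y'^2 = y^2 / C^2 − 1.
Separating variables,
    dy / sqrt(y^2 − C^2) = dx / C,
and integrating gives arccosh(y / C) = (x − a)/C, so
    y(x) = C cosh((x − a)/C),
the catenary. The constants C and a are fixed by the two endpoint conditions (and, for the hanging-chain problem, the length constraint selects C).
Now fit the given data. The endpoints x = ±12 are symmetric at equal height, so the catenary is even about its minimum: a = 0 and y(x) = C cosh(x/C). The lowest point is y(0) = C cosh(0) = C, and we are told y(0) = 12, so C = 12. Therefore
    y(x) = 12 cosh(x/12),
and at the endpoints
    y(±12) = 12 cosh(12/12).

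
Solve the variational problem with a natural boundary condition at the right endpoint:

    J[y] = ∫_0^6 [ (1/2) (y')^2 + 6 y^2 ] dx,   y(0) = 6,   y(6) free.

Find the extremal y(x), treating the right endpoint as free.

The Lagrangian L = (1/2) (y')^2 + 6 y^2 gives
    ∂L/∂y = 12 y,   ∂L/∂y' = y'.
Euler-Lagrange: y'' − 12 y = 0.
With k = sqrt(12), the general solution is
    y(x) = A cosh(sqrt(12) x) + B sinh(sqrt(12) x).
Fixed left endpoint y(0) = 6 ⇒ A = 6.
The right endpoint x = 6 is free, so the natural (transversality) condition is ∂L/∂y' |_{x=6} = 0, i.e. y'(6) = 0.
Compute y'(x) = A k sinh(k x) + B k cosh(k x), so
    y'(6) = A k sinh(k·6) + B k cosh(k·6) = 0
    ⇒ B = −A tanh(k·6) = − 6 tanh(sqrt(12)·6).
Therefore the extremal is
    y(x) = 6 cosh(sqrt(12) x) − 6 tanh(sqrt(12)·6) sinh(sqrt(12) x).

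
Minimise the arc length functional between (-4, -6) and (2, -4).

Arc-length functional: J[y] = ∫ sqrt(1 + (y')^2) dx.
Lagrangian L = sqrt(1 + (y')^2) has no explicit y dependence, so ∂L/∂y = 0 and the Euler-Lagrange equation gives
    d/dx( y' / sqrt(1 + (y')^2) ) = 0  ⇒  y' / sqrt(1 + (y')^2) = const.
Hence y' is constant, so y(x) is affine.
Fitting the endpoints (-4, -6) and (2, -4):
    slope m = ((-4) − (-6)) / (2 − (-4)) = 1/3,
    intercept c = (-6) − m·(-4) = -14/3.
Extremal: y(x) = (1/3) x - 14/3.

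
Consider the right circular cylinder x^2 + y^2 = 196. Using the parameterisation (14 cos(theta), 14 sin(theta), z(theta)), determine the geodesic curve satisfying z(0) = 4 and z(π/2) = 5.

Parameterise the cylinder of radius R = 14 as
    r(θ) = (14 cos θ, 14 sin θ, z(θ)).
The arc-length element is
    ds = sqrt(196 + (dz/dθ)^2) dθ,
so the Lagrangian is L = sqrt(196 + z'^2).
L depends on z' only, not on z or θ, so ∂L/∂z = 0 and
    ∂L/∂z' = z' / sqrt(196 + z'^2).
The Euler-Lagrange equation gives
    d/dθ( z' / sqrt(196 + z'^2) ) = 0,
so z' is constant. Integrating once:
    z(θ) = a θ + b,
a helix on the cylinder (a straight line when the cylinder is unrolled). The constants a, b are determined by the endpoint conditions.
With endpoint conditions z(0) = 4 and z(π/2) = 5: from z(0) = b we get b = 4, and a·π/2 + 4 = 5 gives a = 2/π, so
    z(θ) = (2/π) θ + 4.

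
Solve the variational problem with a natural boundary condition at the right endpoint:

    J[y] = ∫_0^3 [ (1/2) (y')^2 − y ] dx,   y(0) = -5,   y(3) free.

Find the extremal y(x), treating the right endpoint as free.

The Lagrangian L = (1/2) (y')^2 − y gives
    ∂L/∂y = −1,   ∂L/∂y' = y'.
Euler-Lagrange: d/dx(y') − (−1) = 0, i.e. y'' + 1 = 0, so
    y(x) = −(1/2) x^2 + C1 x + C2.
Fixed left endpoint y(0) = -5 ⇒ C2 = -5.
The right endpoint x = 3 is free, so the natural (transversality) condition is ∂L/∂y' |_{x=3} = 0, i.e. y'(3) = 0.
Compute y'(x) = −1 x + C1, so y'(3) = −3 + C1 = 0 ⇒ C1 = 3.
Therefore the extremal is
    y(x) = −x^2/2 + 3 x − 5.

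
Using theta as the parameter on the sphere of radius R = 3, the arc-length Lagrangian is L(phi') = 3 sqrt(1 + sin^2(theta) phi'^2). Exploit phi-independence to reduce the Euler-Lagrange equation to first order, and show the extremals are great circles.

On the sphere of radius R = 3 with spherical coordinates (θ, φ), the induced metric is
    ds^2 = 9(dθ^2 + sin^2(θ) dφ^2).
Parameterise by θ; the arc-length functional is
    J[φ] = ∫ 3 sqrt(1 + sin^2(θ) (dφ/dθ)^2) dθ,
so L = 3 sqrt(1 + sin^2(θ) φ'^2). Compute
    ∂L/∂φ = 0  (L has no explicit φ dependence),
    ∂L/∂φ' = 3 sin^2(θ) φ' / sqrt(1 + sin^2(θ) φ'^2).
Since ∂L/∂φ = 0, the Euler-Lagrange equation
    d/dθ(∂L/∂φ') − ∂L/∂φ = 0
reduces to d/dθ(∂L/∂φ') = 0, i.e. the momentum conjugate to φ is conserved:
    3 sin^2(θ) φ' / sqrt(1 + sin^2(θ) φ'^2) = C.
The overall factor of 3 is constant, so dividing through gives Clairaut's relation sin^2(θ) φ' / sqrt(1 + sin^2(θ) φ'^2) = C' (with C' = C/3). Solving for φ' and integrating gives the great-circle family
    cot(θ) = A cos(φ − φ_0),
i.e. the intersection of the sphere with a plane through the origin. The two constants A and φ_0 (equivalently C and one phase) are fixed by the two endpoint conditions.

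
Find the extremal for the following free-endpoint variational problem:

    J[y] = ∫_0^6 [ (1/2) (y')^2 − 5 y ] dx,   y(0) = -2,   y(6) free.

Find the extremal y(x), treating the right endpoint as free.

The Lagrangian L = (1/2) (y')^2 − 5 y gives
    ∂L/∂y = −5,   ∂L/∂y' = y'.
Euler-Lagrange: d/dx(y') − (−5) = 0, i.e. y'' + 5 = 0, so
    y(x) = −(5/2) x^2 + C1 x + C2.
Fixed left endpoint y(0) = -2 ⇒ C2 = -2.
The right endpoint x = 6 is free, so the natural (transversality) condition is ∂L/∂y' |_{x=6} = 0, i.e. y'(6) = 0.
Compute y'(x) = −5 x + C1, so y'(6) = −30 + C1 = 0 ⇒ C1 = 30.
Therefore the extremal is
    y(x) = −(5/2) x^2 + 30 x − 2.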